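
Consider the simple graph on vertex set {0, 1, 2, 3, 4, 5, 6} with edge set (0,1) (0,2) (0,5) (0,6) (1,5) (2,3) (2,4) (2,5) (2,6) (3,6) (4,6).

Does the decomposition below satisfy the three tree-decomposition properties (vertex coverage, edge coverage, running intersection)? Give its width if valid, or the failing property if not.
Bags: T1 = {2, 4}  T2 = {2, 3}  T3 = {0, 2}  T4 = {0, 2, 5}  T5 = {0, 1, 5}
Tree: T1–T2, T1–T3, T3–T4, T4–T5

No — vertex 6 appears in no bag.

A tree decomposition must satisfy three properties: every vertex lies in some bag; for every edge, both endpoints lie together in some bag; and for every vertex, the bags containing it form a connected subtree. Here vertex 6 appears in no bag, so the decomposition is invalid.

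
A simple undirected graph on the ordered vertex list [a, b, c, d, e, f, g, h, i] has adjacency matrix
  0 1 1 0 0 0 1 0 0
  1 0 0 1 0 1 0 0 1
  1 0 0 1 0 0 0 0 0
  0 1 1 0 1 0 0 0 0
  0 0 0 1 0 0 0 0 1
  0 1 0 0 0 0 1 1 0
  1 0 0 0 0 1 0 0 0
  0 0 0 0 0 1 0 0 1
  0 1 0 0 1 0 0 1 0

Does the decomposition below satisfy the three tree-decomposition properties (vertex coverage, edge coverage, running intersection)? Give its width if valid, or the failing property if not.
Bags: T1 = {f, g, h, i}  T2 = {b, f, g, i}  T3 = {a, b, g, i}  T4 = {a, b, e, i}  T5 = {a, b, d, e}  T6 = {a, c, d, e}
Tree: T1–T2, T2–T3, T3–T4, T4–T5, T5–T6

Every vertex of G appears in some bag (union = {a, b, c, d, e, f, g, h, i}); every edge is covered by a bag; and for each vertex v the set of bags containing v is connected in the bag tree. The decomposition is therefore valid. The largest bag has 4 vertices, so the width is 3.

Yes; width 3.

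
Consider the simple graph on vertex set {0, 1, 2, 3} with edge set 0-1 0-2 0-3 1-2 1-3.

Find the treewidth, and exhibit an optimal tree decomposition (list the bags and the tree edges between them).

Each bag holds 3 vertices, so the decomposition has width 2, which upper-bounds the treewidth. Conversely, {0, 1, 2} is a clique of size 3, and the vertices of any clique must share a bag in every tree decomposition; so some bag has ≥ 3 vertices and tw(G) ≥ 2. Therefore the treewidth is 2.

Treewidth 2.
Bags: B1 = {0, 1, 2}  B2 = {0, 1, 3}
Tree: B1–B2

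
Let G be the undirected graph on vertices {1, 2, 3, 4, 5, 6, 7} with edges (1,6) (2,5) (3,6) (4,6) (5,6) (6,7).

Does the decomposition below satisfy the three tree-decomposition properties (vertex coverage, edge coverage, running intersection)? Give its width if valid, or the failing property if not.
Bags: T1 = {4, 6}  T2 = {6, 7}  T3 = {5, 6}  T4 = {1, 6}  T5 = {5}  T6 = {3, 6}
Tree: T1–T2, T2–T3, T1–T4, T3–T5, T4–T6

A tree decomposition must satisfy three properties: every vertex lies in some bag; for every edge, both endpoints lie together in some bag; and for every vertex, the bags containing it form a connected subtree. Here vertex 2 appears in no bag, so the decomposition is invalid.

No — vertex 2 appears in no bag.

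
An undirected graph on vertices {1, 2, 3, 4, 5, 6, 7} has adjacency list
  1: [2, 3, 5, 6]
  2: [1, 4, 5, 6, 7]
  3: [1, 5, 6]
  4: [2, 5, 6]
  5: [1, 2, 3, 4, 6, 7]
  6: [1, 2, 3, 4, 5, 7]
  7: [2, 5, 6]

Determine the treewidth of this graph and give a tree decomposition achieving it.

Treewidth 3.
Bags: B1 = {1, 3, 5, 6}  B2 = {1, 2, 5, 6}  B3 = {2, 4, 5, 6}  B4 = {2, 5, 6, 7}
Tree: B1–B2, B2–B3, B2–B4

The largest bag has 4 vertices, giving width 3; this decomposition certifies tw(G) ≤ 3. Conversely, {1, 2, 5, 6} is a clique of size 4, and the vertices of any clique must share a bag in every tree decomposition; so some bag has ≥ 4 vertices and tw(G) ≥ 3. Hence tw(G) = 3 exactly.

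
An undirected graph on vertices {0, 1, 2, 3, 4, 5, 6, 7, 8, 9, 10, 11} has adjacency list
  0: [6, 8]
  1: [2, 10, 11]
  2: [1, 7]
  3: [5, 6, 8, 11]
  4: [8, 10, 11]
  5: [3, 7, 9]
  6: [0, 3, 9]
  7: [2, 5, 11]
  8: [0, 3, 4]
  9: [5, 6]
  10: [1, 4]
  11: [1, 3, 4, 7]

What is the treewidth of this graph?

3

A width-3 tree decomposition is:
Bags: B1 = {1, 2, 4, 10}  B2 = {1, 2, 4, 11}  B3 = {2, 4, 7, 11}  B4 = {4, 7, 8, 11}  B5 = {3, 7, 8, 11}  B6 = {3, 5, 7, 8}  B7 = {0, 3, 5, 8}  B8 = {0, 3, 5, 6}  B9 = {0, 5, 6, 9}
Tree: B1–B2, B2–B3, B3–B4, B4–B5, B5–B6, B6–B7, B7–B8, B8–B9
Each bag holds 4 vertices, so the decomposition has width 3, which upper-bounds the treewidth. For the lower bound: the 4 vertex sets {1,2,10}, {4}, {11}, {3,5,7,8} are disjoint, each induces a connected subgraph, and every pair is joined by at least one edge of G. Contracting each set to a single vertex therefore yields K_{4} as a minor, and since treewidth is minor-monotone, tw(G) ≥ tw(K_{4}) = 3. Hence tw(G) = 3 exactly.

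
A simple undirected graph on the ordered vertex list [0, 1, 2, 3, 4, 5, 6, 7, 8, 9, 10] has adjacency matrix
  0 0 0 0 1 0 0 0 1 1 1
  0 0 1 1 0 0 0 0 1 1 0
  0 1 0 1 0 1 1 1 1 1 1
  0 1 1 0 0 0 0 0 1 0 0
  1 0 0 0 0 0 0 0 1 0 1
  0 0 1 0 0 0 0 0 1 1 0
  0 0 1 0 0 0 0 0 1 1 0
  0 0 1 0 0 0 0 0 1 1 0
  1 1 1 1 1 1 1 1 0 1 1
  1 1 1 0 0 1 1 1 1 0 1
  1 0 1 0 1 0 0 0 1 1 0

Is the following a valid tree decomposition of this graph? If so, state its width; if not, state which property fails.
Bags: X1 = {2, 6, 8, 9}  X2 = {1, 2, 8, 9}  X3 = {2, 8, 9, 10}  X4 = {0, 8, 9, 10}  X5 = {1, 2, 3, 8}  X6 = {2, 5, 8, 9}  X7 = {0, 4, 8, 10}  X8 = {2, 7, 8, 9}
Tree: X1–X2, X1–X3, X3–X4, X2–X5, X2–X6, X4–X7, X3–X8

Vertex coverage: the bags together contain {0, 1, 2, 3, 4, 5, 6, 7, 8, 9, 10}, the full vertex set. Edge coverage: each edge of G has both endpoints in at least one bag. Running intersection: for every vertex, the bags containing it form a connected subtree. All three properties hold, so this is a valid tree decomposition of width max|bag| − 1 = 3, and hence tw(G) ≤ 3.

Yes; width 3.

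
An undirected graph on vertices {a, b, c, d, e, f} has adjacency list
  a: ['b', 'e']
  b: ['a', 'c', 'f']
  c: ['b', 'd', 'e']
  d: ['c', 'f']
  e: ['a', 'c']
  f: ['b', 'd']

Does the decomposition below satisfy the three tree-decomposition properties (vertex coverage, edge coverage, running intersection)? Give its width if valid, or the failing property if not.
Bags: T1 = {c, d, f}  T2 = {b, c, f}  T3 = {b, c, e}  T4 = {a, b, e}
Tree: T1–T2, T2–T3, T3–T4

Yes; width 2.

Every vertex of G appears in some bag (union = {a, b, c, d, e, f}); every edge is covered by a bag; and for each vertex v the set of bags containing v is connected in the bag tree. The decomposition is therefore valid. The largest bag has 3 vertices, so the width is 2.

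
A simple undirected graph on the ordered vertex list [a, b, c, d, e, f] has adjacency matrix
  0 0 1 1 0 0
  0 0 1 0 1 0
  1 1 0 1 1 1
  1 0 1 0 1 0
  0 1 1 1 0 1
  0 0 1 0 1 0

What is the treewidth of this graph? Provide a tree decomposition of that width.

Treewidth 2.
Bags: B1 = {c, d, e}  B2 = {a, c, d}  B3 = {b, c, e}  B4 = {c, e, f}
Tree: B1–B2, B1–B3, B1–B4

Each bag holds 3 vertices, so the decomposition has width 2, which upper-bounds the treewidth. Conversely, {c, d, e} is a clique of size 3, and the vertices of any clique must share a bag in every tree decomposition; so some bag has ≥ 3 vertices and tw(G) ≥ 2. Therefore the treewidth is 2.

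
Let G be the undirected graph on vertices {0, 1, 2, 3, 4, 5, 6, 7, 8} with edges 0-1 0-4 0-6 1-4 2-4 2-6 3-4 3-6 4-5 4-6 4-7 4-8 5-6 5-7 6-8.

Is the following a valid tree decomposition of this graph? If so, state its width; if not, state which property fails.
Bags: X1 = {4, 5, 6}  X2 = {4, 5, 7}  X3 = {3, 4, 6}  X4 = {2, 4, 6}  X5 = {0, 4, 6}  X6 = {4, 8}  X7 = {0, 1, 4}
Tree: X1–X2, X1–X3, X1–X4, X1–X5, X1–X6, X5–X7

No — edge (6,8) lies in no bag.

A tree decomposition must satisfy three properties: every vertex lies in some bag; for every edge, both endpoints lie together in some bag; and for every vertex, the bags containing it form a connected subtree. Here edge (6,8) lies in no bag, so the decomposition is invalid.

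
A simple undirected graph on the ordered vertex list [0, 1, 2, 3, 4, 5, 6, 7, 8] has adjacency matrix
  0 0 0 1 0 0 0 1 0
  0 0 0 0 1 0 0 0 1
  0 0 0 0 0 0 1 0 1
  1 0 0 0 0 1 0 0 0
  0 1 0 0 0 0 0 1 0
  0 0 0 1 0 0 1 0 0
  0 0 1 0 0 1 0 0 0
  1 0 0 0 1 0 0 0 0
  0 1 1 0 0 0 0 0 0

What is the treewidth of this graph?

A width-2 tree decomposition is:
Bags: B1 = {0, 3, 7}  B2 = {3, 4, 7}  B3 = {1, 3, 4}  B4 = {1, 3, 8}  B5 = {2, 3, 8}  B6 = {2, 3, 6}  B7 = {3, 5, 6}
Tree: B1–B2, B2–B3, B3–B4, B4–B5, B5–B6, B6–B7
The largest bag has 3 vertices, giving width 2; this decomposition certifies tw(G) ≤ 2. Since 3–0–7–4–1–8–2–6–5–3 is a cycle in G, G is not acyclic. Forests are exactly the graphs of treewidth ≤ 1, so tw(G) ≥ 2. Therefore the treewidth is 2.

2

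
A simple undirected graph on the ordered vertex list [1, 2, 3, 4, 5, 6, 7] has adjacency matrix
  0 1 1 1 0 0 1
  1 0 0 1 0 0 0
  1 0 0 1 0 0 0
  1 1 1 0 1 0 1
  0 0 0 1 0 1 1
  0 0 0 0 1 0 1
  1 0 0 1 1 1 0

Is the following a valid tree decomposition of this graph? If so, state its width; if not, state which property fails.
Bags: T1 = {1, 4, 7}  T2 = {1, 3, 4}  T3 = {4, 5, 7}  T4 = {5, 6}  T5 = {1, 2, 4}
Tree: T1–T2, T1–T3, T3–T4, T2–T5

A tree decomposition must satisfy three properties: every vertex lies in some bag; for every edge, both endpoints lie together in some bag; and for every vertex, the bags containing it form a connected subtree. Here edge (7,6) lies in no bag, so the decomposition is invalid.

No — edge (7,6) lies in no bag.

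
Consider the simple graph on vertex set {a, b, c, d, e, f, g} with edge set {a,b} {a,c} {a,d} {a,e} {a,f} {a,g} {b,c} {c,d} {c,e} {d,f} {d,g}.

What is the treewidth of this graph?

A width-2 tree decomposition is:
Bags: B1 = {a, d, g}  B2 = {a, d, f}  B3 = {a, c, d}  B4 = {a, c, e}  B5 = {a, b, c}
Tree: B1–B2, B1–B3, B3–B4, B3–B5
The largest bag has 3 vertices, giving width 2; this decomposition certifies tw(G) ≤ 2. For the lower bound, the 3 vertices {a, d, g} are pairwise adjacent, and any tree decomposition puts a clique entirely inside one bag — forcing width ≥ 2. Combining the bounds, tw(G) = 2.

2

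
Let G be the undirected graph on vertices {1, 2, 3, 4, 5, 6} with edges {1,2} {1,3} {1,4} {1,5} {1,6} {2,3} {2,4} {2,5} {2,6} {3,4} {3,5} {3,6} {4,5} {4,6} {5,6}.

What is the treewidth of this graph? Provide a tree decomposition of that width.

Treewidth 5.
One optimal decomposition is:
Bags: B1 = {1, 2, 3, 4, 5, 6}
Tree: (single bag)

With just one bag of size 6, the width is 6 − 1 = 5, so tw(G) ≤ 5. On the other hand G contains the 6-clique {1, 2, 3, 4, 5, 6}. A clique must lie in a single bag of any decomposition, so no decomposition can have width below 5. The upper and lower bounds meet at 5, so that is the treewidth.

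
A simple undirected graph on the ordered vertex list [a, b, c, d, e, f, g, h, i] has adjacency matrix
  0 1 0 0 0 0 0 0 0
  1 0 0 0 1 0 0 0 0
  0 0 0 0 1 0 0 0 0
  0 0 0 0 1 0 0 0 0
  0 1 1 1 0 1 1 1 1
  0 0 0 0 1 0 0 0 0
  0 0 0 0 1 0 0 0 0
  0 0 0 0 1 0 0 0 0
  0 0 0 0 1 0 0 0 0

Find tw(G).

A width-1 tree decomposition is:
Bags: B1 = {b, e}  B2 = {a, b}  B3 = {e, f}  B4 = {e, g}  B5 = {e, h}  B6 = {d, e}  B7 = {c, e}  B8 = {e, i}
Tree: B1–B2, B1–B3, B3–B4, B1–B5, B4–B6, B3–B7, B4–B8
Each bag holds 2 vertices, so the decomposition has width 1, which upper-bounds the treewidth. Any graph with an edge has treewidth ≥ 1, and G has the edge e–b. The upper and lower bounds meet at 1, so that is the treewidth.

1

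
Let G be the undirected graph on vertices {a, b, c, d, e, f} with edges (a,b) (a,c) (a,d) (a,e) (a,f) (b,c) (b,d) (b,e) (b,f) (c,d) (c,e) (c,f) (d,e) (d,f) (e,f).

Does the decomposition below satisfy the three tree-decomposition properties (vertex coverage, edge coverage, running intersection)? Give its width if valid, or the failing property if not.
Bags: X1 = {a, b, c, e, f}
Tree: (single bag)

A tree decomposition must satisfy three properties: every vertex lies in some bag; for every edge, both endpoints lie together in some bag; and for every vertex, the bags containing it form a connected subtree. Here vertex d appears in no bag, so the decomposition is invalid.

No — vertex d appears in no bag.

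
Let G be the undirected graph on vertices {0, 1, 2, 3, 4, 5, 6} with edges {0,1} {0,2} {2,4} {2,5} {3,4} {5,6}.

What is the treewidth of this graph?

A width-1 tree decomposition is:
Bags: B1 = {2, 4}  B2 = {2, 5}  B3 = {0, 2}  B4 = {3, 4}  B5 = {0, 1}  B6 = {5, 6}
Tree: B1–B2, B2–B3, B1–B4, B3–B5, B2–B6
The largest bag has 2 vertices, giving width 1; this decomposition certifies tw(G) ≤ 1. Any graph with an edge has treewidth ≥ 1, and G has the edge 4–2. The upper and lower bounds meet at 1, so that is the treewidth.

1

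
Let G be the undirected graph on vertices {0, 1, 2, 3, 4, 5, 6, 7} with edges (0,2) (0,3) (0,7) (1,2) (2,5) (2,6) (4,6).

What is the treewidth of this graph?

1

A width-1 tree decomposition is:
Bags: B1 = {2, 5}  B2 = {0, 2}  B3 = {1, 2}  B4 = {2, 6}  B5 = {0, 7}  B6 = {0, 3}  B7 = {4, 6}
Tree: B1–B2, B1–B3, B3–B4, B2–B5, B2–B6, B4–B7
Every bag has size at most 2, so the width is 2 − 1 = 1 and tw(G) ≤ 1. Since G has at least one edge (e.g. 2–5), it is not an edgeless graph, so tw(G) ≥ 1. Combining the bounds, tw(G) = 1.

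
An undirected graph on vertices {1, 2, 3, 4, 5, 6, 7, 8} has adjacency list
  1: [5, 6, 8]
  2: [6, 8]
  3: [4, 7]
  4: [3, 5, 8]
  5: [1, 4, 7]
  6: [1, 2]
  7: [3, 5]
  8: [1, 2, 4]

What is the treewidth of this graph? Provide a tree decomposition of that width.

Treewidth 2.
One such decomposition:
Bags: B1 = {1, 2, 6}  B2 = {1, 2, 8}  B3 = {1, 5, 8}  B4 = {4, 5, 8}  B5 = {4, 5, 7}  B6 = {3, 4, 7}
Tree: B1–B2, B2–B3, B3–B4, B4–B5, B5–B6

Each bag holds 3 vertices, so the decomposition has width 2, which upper-bounds the treewidth. For the lower bound, G contains the cycle 6–2–8–1–6, so G is not a forest; only forests have treewidth ≤ 1, hence tw(G) ≥ 2. Hence tw(G) = 2 exactly.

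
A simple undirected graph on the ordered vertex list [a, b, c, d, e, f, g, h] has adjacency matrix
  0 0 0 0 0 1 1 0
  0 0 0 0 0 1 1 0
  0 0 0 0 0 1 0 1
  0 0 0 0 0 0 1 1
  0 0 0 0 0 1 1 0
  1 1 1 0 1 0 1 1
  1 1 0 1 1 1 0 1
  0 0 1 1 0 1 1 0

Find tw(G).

A width-2 tree decomposition is:
Bags: B1 = {d, g, h}  B2 = {f, g, h}  B3 = {b, f, g}  B4 = {c, f, h}  B5 = {e, f, g}  B6 = {a, f, g}
Tree: B1–B2, B2–B3, B2–B4, B3–B5, B2–B6
Every bag has size at most 3, so the width is 3 − 1 = 2 and tw(G) ≤ 2. Conversely, {d, g, h} is a clique of size 3, and the vertices of any clique must share a bag in every tree decomposition; so some bag has ≥ 3 vertices and tw(G) ≥ 2. Hence tw(G) = 2 exactly.

2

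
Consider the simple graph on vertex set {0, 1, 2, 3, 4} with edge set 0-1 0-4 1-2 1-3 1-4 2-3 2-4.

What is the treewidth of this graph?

2

A width-2 tree decomposition is:
Bags: B1 = {1, 2, 4}  B2 = {0, 1, 4}  B3 = {1, 2, 3}
Tree: B1–B2, B1–B3
The largest bag has 3 vertices, giving width 2; this decomposition certifies tw(G) ≤ 2. On the other hand G contains the 3-clique {0, 1, 4}. A clique must lie in a single bag of any decomposition, so no decomposition can have width below 2. Hence tw(G) = 2 exactly.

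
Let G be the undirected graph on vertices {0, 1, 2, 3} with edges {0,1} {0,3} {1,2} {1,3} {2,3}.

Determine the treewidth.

2

A width-2 tree decomposition is:
Bags: B1 = {0, 1, 3}  B2 = {1, 2, 3}
Tree: B1–B2
The largest bag has 3 vertices, giving width 2; this decomposition certifies tw(G) ≤ 2. Conversely, {0, 1, 3} is a clique of size 3, and the vertices of any clique must share a bag in every tree decomposition; so some bag has ≥ 3 vertices and tw(G) ≥ 2. The upper and lower bounds meet at 2, so that is the treewidth.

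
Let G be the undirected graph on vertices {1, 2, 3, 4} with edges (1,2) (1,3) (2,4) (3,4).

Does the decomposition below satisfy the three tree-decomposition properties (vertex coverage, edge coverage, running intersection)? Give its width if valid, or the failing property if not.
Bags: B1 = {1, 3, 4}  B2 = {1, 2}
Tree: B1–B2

No — edge (4,2) lies in no bag.

A tree decomposition must satisfy three properties: every vertex lies in some bag; for every edge, both endpoints lie together in some bag; and for every vertex, the bags containing it form a connected subtree. Here edge (4,2) lies in no bag, so the decomposition is invalid.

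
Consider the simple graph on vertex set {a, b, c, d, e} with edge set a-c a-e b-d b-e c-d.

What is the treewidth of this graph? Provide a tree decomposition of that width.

Treewidth 2.
One optimal decomposition is:
Bags: B1 = {b, d, e}  B2 = {c, d, e}  B3 = {a, c, e}
Tree: B1–B2, B2–B3

Every bag has size at most 3, so the width is 3 − 1 = 2 and tw(G) ≤ 2. For the lower bound, G contains the cycle e–b–d–c–a–e, so G is not a forest; only forests have treewidth ≤ 1, hence tw(G) ≥ 2. Hence tw(G) = 2 exactly.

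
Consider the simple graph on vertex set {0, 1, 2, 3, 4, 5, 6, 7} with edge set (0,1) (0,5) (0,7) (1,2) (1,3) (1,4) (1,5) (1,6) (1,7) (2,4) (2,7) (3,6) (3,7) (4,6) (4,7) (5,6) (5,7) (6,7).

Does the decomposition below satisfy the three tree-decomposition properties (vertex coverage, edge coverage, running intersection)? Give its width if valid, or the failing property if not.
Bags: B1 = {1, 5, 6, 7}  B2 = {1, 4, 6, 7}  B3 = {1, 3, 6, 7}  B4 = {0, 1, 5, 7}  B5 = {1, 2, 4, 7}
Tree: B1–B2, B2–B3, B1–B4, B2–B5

Yes; width 3.

Checking the three conditions: (i) the bags cover all of {0, 1, 2, 3, 4, 5, 6, 7}; (ii) for each edge, some bag contains both endpoints; (iii) the bags containing any fixed vertex form a subtree. All hold, so the decomposition is valid with width 4 − 1 = 3.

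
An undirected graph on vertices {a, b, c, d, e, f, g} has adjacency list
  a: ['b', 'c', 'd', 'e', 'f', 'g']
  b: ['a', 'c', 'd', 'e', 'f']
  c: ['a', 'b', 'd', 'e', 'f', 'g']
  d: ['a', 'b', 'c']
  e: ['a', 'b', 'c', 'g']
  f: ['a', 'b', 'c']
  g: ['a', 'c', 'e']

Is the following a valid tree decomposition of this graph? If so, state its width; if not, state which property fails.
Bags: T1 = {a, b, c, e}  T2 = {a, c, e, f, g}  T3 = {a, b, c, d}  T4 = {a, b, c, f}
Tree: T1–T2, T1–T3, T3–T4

No — bags containing vertex f are not connected in the tree.

A tree decomposition must satisfy three properties: every vertex lies in some bag; for every edge, both endpoints lie together in some bag; and for every vertex, the bags containing it form a connected subtree. Here bags containing vertex f are not connected in the tree, so the decomposition is invalid.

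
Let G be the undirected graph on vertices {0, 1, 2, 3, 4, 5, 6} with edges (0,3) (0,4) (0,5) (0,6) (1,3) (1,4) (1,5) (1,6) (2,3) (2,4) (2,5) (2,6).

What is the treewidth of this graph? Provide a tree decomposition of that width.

Treewidth 3.
Bags: B1 = {0, 1, 2, 4}  B2 = {0, 1, 2, 3}  B3 = {0, 1, 2, 5}  B4 = {0, 1, 2, 6}
Tree: B1–B2, B2–B3, B3–B4

Every bag has size at most 4, so the width is 4 − 1 = 3 and tw(G) ≤ 3. For the lower bound: the 4 vertex sets {0,4}, {1,3}, {2}, {5} are disjoint, each induces a connected subgraph, and every pair is joined by at least one edge of G. Contracting each set to a single vertex therefore yields K_{4} as a minor, and since treewidth is minor-monotone, tw(G) ≥ tw(K_{4}) = 3. The upper and lower bounds meet at 3, so that is the treewidth.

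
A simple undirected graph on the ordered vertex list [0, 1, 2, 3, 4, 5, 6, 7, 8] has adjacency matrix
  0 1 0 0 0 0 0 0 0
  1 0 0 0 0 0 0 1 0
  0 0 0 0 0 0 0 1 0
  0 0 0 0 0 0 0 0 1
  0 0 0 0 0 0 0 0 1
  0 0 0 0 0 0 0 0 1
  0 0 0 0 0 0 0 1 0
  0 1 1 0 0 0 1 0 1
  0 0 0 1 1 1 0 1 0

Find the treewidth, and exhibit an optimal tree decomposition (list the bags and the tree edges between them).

The largest bag has 2 vertices, giving width 1; this decomposition certifies tw(G) ≤ 1. G has an edge, so its treewidth is at least 1. Hence tw(G) = 1 exactly.

Treewidth 1.
One such decomposition:
Bags: B1 = {7, 8}  B2 = {1, 7}  B3 = {0, 1}  B4 = {2, 7}  B5 = {6, 7}  B6 = {3, 8}  B7 = {4, 8}  B8 = {5, 8}
Tree: B1–B2, B2–B3, B1–B4, B1–B5, B1–B6, B1–B7, B1–B8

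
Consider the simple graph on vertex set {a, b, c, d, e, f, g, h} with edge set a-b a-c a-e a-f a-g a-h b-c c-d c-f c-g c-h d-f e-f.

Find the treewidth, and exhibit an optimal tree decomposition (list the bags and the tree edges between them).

Every bag has size at most 3, so the width is 3 − 1 = 2 and tw(G) ≤ 2. Conversely, {a, e, f} is a clique of size 3, and the vertices of any clique must share a bag in every tree decomposition; so some bag has ≥ 3 vertices and tw(G) ≥ 2. Hence tw(G) = 2 exactly.

Treewidth 2.
Bags: B1 = {a, c, f}  B2 = {a, b, c}  B3 = {a, c, h}  B4 = {a, c, g}  B5 = {a, e, f}  B6 = {c, d, f}
Tree: B1–B2, B2–B3, B1–B4, B1–B5, B1–B6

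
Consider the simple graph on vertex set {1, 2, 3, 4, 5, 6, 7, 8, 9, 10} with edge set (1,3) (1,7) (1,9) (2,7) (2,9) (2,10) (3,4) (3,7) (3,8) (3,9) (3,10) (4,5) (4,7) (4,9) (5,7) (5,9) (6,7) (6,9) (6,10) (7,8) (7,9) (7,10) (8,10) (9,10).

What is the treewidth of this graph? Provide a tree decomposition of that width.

Each bag holds 4 vertices, so the decomposition has width 3, which upper-bounds the treewidth. Conversely, {3, 7, 8, 10} is a clique of size 4, and the vertices of any clique must share a bag in every tree decomposition; so some bag has ≥ 4 vertices and tw(G) ≥ 3. Hence tw(G) = 3 exactly.

Treewidth 3.
One such decomposition:
Bags: B1 = {3, 7, 9, 10}  B2 = {1, 3, 7, 9}  B3 = {3, 4, 7, 9}  B4 = {2, 7, 9, 10}  B5 = {4, 5, 7, 9}  B6 = {3, 7, 8, 10}  B7 = {6, 7, 9, 10}
Tree: B1–B2, B2–B3, B1–B4, B3–B5, B1–B6, B1–B7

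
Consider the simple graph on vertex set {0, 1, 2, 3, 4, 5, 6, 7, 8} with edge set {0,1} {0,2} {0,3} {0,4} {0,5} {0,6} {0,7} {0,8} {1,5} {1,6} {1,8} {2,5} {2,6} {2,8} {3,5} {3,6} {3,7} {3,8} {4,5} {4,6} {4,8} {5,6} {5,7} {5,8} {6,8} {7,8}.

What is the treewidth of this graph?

A width-4 tree decomposition is:
Bags: B1 = {0, 1, 5, 6, 8}  B2 = {0, 2, 5, 6, 8}  B3 = {0, 4, 5, 6, 8}  B4 = {0, 3, 5, 6, 8}  B5 = {0, 3, 5, 7, 8}
Tree: B1–B2, B1–B3, B3–B4, B4–B5
The largest bag has 5 vertices, giving width 4; this decomposition certifies tw(G) ≤ 4. On the other hand G contains the 5-clique {0, 1, 5, 6, 8}. A clique must lie in a single bag of any decomposition, so no decomposition can have width below 4. Combining the bounds, tw(G) = 4.

4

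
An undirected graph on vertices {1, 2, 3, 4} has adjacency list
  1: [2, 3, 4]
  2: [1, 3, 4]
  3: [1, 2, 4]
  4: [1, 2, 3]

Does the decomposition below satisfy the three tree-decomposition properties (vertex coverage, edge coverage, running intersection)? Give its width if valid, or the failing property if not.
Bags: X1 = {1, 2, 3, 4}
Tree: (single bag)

Yes; width 3.

Every vertex of G appears in some bag (union = {1, 2, 3, 4}); every edge is covered by a bag; and for each vertex v the set of bags containing v is connected in the bag tree. The decomposition is therefore valid. The largest bag has 4 vertices, so the width is 3.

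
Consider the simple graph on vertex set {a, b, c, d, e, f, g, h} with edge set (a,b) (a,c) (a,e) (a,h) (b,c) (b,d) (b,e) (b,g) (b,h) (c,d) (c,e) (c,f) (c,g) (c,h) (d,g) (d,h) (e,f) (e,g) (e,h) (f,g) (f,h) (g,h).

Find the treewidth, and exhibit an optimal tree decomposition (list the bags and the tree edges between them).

Treewidth 4.
Bags: B1 = {b, c, d, g, h}  B2 = {b, c, e, g, h}  B3 = {a, b, c, e, h}  B4 = {c, e, f, g, h}
Tree: B1–B2, B2–B3, B2–B4

Each bag holds 5 vertices, so the decomposition has width 4, which upper-bounds the treewidth. For the lower bound, the 5 vertices {b, c, d, g, h} are pairwise adjacent, and any tree decomposition puts a clique entirely inside one bag — forcing width ≥ 4. The upper and lower bounds meet at 4, so that is the treewidth.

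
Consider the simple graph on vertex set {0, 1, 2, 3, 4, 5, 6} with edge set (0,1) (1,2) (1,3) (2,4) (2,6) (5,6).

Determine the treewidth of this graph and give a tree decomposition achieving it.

Each bag holds 2 vertices, so the decomposition has width 1, which upper-bounds the treewidth. Since G has at least one edge (e.g. 2–6), it is not an edgeless graph, so tw(G) ≥ 1. Therefore the treewidth is 1.

Treewidth 1.
Bags: B1 = {2, 6}  B2 = {1, 2}  B3 = {2, 4}  B4 = {5, 6}  B5 = {1, 3}  B6 = {0, 1}
Tree: B1–B2, B2–B3, B1–B4, B2–B5, B2–B6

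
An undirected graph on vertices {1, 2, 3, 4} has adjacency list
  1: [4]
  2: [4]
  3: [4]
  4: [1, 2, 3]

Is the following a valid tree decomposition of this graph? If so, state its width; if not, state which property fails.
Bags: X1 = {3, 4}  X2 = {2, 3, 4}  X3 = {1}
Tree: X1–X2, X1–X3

A tree decomposition must satisfy three properties: every vertex lies in some bag; for every edge, both endpoints lie together in some bag; and for every vertex, the bags containing it form a connected subtree. Here edge (4,1) lies in no bag, so the decomposition is invalid.

No — edge (4,1) lies in no bag.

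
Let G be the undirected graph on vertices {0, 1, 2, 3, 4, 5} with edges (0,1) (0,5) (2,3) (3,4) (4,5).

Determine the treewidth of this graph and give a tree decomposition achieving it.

Treewidth 1.
One such decomposition:
Bags: B1 = {0, 1}  B2 = {0, 5}  B3 = {4, 5}  B4 = {3, 4}  B5 = {2, 3}
Tree: B1–B2, B2–B3, B3–B4, B4–B5

Every bag has size at most 2, so the width is 2 − 1 = 1 and tw(G) ≤ 1. G has an edge, so its treewidth is at least 1. Hence tw(G) = 1 exactly.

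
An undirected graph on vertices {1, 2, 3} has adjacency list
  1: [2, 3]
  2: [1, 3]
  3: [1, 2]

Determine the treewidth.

A width-2 tree decomposition is:
Bags: B1 = {1, 2, 3}
Tree: (single bag)
With just one bag of size 3, the width is 3 − 1 = 2, so tw(G) ≤ 2. Conversely, {1, 2, 3} is a clique of size 3, and the vertices of any clique must share a bag in every tree decomposition; so some bag has ≥ 3 vertices and tw(G) ≥ 2. Combining the bounds, tw(G) = 2.

2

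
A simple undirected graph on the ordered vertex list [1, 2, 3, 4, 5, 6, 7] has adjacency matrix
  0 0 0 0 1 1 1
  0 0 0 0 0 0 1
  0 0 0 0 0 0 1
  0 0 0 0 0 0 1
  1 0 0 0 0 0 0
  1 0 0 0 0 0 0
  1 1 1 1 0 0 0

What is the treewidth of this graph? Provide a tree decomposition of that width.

The largest bag has 2 vertices, giving width 1; this decomposition certifies tw(G) ≤ 1. Any graph with an edge has treewidth ≥ 1, and G has the edge 1–7. Combining the bounds, tw(G) = 1.

Treewidth 1.
One such decomposition:
Bags: B1 = {1, 7}  B2 = {1, 5}  B3 = {2, 7}  B4 = {4, 7}  B5 = {1, 6}  B6 = {3, 7}
Tree: B1–B2, B1–B3, B3–B4, B1–B5, B3–B6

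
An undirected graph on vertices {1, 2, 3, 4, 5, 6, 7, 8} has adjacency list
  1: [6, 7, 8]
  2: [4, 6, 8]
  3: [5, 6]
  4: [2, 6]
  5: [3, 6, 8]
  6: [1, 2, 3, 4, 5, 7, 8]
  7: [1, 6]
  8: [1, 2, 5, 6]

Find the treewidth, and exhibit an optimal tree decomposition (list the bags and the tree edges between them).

Each bag holds 3 vertices, so the decomposition has width 2, which upper-bounds the treewidth. On the other hand G contains the 3-clique {1, 6, 8}. A clique must lie in a single bag of any decomposition, so no decomposition can have width below 2. Therefore the treewidth is 2.

Treewidth 2.
Bags: B1 = {5, 6, 8}  B2 = {1, 6, 8}  B3 = {3, 5, 6}  B4 = {1, 6, 7}  B5 = {2, 6, 8}  B6 = {2, 4, 6}
Tree: B1–B2, B1–B3, B2–B4, B1–B5, B5–B6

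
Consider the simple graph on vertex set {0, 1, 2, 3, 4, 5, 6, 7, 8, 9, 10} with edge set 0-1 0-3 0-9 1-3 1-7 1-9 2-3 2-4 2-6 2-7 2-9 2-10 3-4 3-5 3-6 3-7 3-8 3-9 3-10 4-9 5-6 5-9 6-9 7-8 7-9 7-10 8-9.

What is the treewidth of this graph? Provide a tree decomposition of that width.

The largest bag has 4 vertices, giving width 3; this decomposition certifies tw(G) ≤ 3. For the lower bound, the 4 vertices {0, 1, 3, 9} are pairwise adjacent, and any tree decomposition puts a clique entirely inside one bag — forcing width ≥ 3. The upper and lower bounds meet at 3, so that is the treewidth.

Treewidth 3.
One such decomposition:
Bags: B1 = {2, 3, 7, 9}  B2 = {1, 3, 7, 9}  B3 = {2, 3, 6, 9}  B4 = {2, 3, 7, 10}  B5 = {3, 7, 8, 9}  B6 = {2, 3, 4, 9}  B7 = {0, 1, 3, 9}  B8 = {3, 5, 6, 9}
Tree: B1–B2, B1–B3, B1–B4, B2–B5, B1–B6, B2–B7, B3–B8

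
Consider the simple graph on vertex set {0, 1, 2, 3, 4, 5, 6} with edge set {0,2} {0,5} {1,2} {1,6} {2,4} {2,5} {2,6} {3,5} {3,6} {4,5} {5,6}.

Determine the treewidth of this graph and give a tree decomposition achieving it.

Treewidth 2.
Bags: B1 = {2, 5, 6}  B2 = {0, 2, 5}  B3 = {1, 2, 6}  B4 = {3, 5, 6}  B5 = {2, 4, 5}
Tree: B1–B2, B1–B3, B1–B4, B2–B5

Each bag holds 3 vertices, so the decomposition has width 2, which upper-bounds the treewidth. On the other hand G contains the 3-clique {1, 2, 6}. A clique must lie in a single bag of any decomposition, so no decomposition can have width below 2. The upper and lower bounds meet at 2, so that is the treewidth.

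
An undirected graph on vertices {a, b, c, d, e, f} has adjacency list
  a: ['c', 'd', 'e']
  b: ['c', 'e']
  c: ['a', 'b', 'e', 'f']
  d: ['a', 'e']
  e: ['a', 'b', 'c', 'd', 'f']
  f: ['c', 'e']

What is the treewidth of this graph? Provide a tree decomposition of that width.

Treewidth 2.
One such decomposition:
Bags: B1 = {a, d, e}  B2 = {a, c, e}  B3 = {c, e, f}  B4 = {b, c, e}
Tree: B1–B2, B2–B3, B3–B4

Every bag has size at most 3, so the width is 3 − 1 = 2 and tw(G) ≤ 2. On the other hand G contains the 3-clique {a, d, e}. A clique must lie in a single bag of any decomposition, so no decomposition can have width below 2. The upper and lower bounds meet at 2, so that is the treewidth.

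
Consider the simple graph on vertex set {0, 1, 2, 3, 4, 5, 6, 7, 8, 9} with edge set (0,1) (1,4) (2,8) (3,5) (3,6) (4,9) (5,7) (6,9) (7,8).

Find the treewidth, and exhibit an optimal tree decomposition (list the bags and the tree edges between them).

Each bag holds 2 vertices, so the decomposition has width 1, which upper-bounds the treewidth. Any graph with an edge has treewidth ≥ 1, and G has the edge 0–1. Hence tw(G) = 1 exactly.

Treewidth 1.
One optimal decomposition is:
Bags: B1 = {0, 1}  B2 = {1, 4}  B3 = {4, 9}  B4 = {6, 9}  B5 = {3, 6}  B6 = {3, 5}  B7 = {5, 7}  B8 = {7, 8}  B9 = {2, 8}
Tree: B1–B2, B2–B3, B3–B4, B4–B5, B5–B6, B6–B7, B7–B8, B8–B9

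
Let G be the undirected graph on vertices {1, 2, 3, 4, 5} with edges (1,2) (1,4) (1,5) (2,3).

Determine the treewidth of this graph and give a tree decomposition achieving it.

The largest bag has 2 vertices, giving width 1; this decomposition certifies tw(G) ≤ 1. Any graph with an edge has treewidth ≥ 1, and G has the edge 1–4. Combining the bounds, tw(G) = 1.

Treewidth 1.
One optimal decomposition is:
Bags: B1 = {1, 4}  B2 = {1, 2}  B3 = {2, 3}  B4 = {1, 5}
Tree: B1–B2, B2–B3, B1–B4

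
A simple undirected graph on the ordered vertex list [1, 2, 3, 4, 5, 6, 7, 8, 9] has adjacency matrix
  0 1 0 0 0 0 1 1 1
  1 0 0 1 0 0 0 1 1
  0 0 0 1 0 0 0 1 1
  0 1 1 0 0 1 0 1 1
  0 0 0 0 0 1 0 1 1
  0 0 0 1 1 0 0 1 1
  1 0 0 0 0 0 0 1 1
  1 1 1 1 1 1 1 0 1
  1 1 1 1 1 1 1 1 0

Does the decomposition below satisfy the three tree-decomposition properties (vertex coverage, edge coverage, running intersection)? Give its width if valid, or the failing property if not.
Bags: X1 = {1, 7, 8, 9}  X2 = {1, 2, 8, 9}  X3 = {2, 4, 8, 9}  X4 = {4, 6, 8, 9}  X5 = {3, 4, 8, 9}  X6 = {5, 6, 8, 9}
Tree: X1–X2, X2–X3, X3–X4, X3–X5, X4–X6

Yes; width 3.

Every vertex of G appears in some bag (union = {1, 2, 3, 4, 5, 6, 7, 8, 9}); every edge is covered by a bag; and for each vertex v the set of bags containing v is connected in the bag tree. The decomposition is therefore valid. The largest bag has 4 vertices, so the width is 3.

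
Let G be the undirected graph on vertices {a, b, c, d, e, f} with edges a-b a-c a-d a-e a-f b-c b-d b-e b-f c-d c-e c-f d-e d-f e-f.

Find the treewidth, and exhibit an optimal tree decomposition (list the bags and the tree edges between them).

A single bag containing all 6 vertices is trivially a valid decomposition of width 5. Conversely, {a, b, c, d, e, f} is a clique of size 6, and the vertices of any clique must share a bag in every tree decomposition; so some bag has ≥ 6 vertices and tw(G) ≥ 5. The upper and lower bounds meet at 5, so that is the treewidth.

Treewidth 5.
One such decomposition:
Bags: B1 = {a, b, c, d, e, f}
Tree: (single bag)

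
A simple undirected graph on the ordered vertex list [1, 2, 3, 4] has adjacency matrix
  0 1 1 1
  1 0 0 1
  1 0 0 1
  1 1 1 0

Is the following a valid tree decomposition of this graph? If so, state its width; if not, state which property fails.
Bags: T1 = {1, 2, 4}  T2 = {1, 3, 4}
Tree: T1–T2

Vertex coverage: the bags together contain {1, 2, 3, 4}, the full vertex set. Edge coverage: each edge of G has both endpoints in at least one bag. Running intersection: for every vertex, the bags containing it form a connected subtree. All three properties hold, so this is a valid tree decomposition of width max|bag| − 1 = 2, and hence tw(G) ≤ 2.

Yes; width 2.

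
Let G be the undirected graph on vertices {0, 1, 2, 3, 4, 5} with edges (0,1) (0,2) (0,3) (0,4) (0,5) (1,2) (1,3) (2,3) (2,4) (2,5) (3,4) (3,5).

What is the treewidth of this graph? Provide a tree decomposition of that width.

Treewidth 3.
One optimal decomposition is:
Bags: B1 = {0, 2, 3, 4}  B2 = {0, 2, 3, 5}  B3 = {0, 1, 2, 3}
Tree: B1–B2, B2–B3

Each bag holds 4 vertices, so the decomposition has width 3, which upper-bounds the treewidth. Conversely, {0, 1, 2, 3} is a clique of size 4, and the vertices of any clique must share a bag in every tree decomposition; so some bag has ≥ 4 vertices and tw(G) ≥ 3. The upper and lower bounds meet at 3, so that is the treewidth.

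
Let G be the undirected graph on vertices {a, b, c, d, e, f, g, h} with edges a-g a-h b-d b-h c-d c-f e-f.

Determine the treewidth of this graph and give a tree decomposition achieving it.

The largest bag has 2 vertices, giving width 1; this decomposition certifies tw(G) ≤ 1. G has an edge, so its treewidth is at least 1. Hence tw(G) = 1 exactly.

Treewidth 1.
One such decomposition:
Bags: B1 = {a, g}  B2 = {a, h}  B3 = {b, h}  B4 = {b, d}  B5 = {c, d}  B6 = {c, f}  B7 = {e, f}
Tree: B1–B2, B2–B3, B3–B4, B4–B5, B5–B6, B6–B7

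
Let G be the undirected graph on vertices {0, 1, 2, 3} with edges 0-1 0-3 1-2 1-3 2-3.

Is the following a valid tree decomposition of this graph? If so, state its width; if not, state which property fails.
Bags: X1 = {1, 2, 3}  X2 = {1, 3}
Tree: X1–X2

A tree decomposition must satisfy three properties: every vertex lies in some bag; for every edge, both endpoints lie together in some bag; and for every vertex, the bags containing it form a connected subtree. Here vertex 0 appears in no bag, so the decomposition is invalid.

No — vertex 0 appears in no bag.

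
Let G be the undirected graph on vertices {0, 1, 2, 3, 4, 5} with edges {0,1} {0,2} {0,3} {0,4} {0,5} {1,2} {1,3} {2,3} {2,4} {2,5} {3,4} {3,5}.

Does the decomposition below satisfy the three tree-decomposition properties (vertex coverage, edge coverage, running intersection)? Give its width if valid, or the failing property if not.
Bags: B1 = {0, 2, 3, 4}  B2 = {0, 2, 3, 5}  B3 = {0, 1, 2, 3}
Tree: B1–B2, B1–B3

Yes; width 3.

Checking the three conditions: (i) the bags cover all of {0, 1, 2, 3, 4, 5}; (ii) for each edge, some bag contains both endpoints; (iii) the bags containing any fixed vertex form a subtree. All hold, so the decomposition is valid with width 4 − 1 = 3.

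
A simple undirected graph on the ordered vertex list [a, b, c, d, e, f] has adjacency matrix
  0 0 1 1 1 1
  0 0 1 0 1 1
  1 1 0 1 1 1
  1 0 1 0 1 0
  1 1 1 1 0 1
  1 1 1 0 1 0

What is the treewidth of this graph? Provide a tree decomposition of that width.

Treewidth 3.
One such decomposition:
Bags: B1 = {b, c, e, f}  B2 = {a, c, e, f}  B3 = {a, c, d, e}
Tree: B1–B2, B2–B3

Every bag has size at most 4, so the width is 4 − 1 = 3 and tw(G) ≤ 3. On the other hand G contains the 4-clique {a, c, d, e}. A clique must lie in a single bag of any decomposition, so no decomposition can have width below 3. Therefore the treewidth is 3.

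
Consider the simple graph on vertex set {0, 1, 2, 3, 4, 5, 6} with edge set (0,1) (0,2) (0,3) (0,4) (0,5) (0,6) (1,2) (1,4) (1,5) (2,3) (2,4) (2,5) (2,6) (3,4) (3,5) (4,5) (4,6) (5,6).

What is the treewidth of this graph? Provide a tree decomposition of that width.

The largest bag has 5 vertices, giving width 4; this decomposition certifies tw(G) ≤ 4. On the other hand G contains the 5-clique {0, 1, 2, 4, 5}. A clique must lie in a single bag of any decomposition, so no decomposition can have width below 4. Combining the bounds, tw(G) = 4.

Treewidth 4.
One optimal decomposition is:
Bags: B1 = {0, 2, 3, 4, 5}  B2 = {0, 2, 4, 5, 6}  B3 = {0, 1, 2, 4, 5}
Tree: B1–B2, B2–B3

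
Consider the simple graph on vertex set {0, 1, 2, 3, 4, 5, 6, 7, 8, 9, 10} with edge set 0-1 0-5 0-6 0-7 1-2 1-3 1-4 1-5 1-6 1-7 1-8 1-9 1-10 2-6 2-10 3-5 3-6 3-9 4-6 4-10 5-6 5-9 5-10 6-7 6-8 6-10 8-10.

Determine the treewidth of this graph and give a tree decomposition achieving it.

The largest bag has 4 vertices, giving width 3; this decomposition certifies tw(G) ≤ 3. For the lower bound, the 4 vertices {1, 3, 5, 9} are pairwise adjacent, and any tree decomposition puts a clique entirely inside one bag — forcing width ≥ 3. The upper and lower bounds meet at 3, so that is the treewidth.

Treewidth 3.
Bags: B1 = {1, 6, 8, 10}  B2 = {1, 5, 6, 10}  B3 = {0, 1, 5, 6}  B4 = {1, 4, 6, 10}  B5 = {0, 1, 6, 7}  B6 = {1, 3, 5, 6}  B7 = {1, 3, 5, 9}  B8 = {1, 2, 6, 10}
Tree: B1–B2, B2–B3, B2–B4, B3–B5, B2–B6, B6–B7, B4–B8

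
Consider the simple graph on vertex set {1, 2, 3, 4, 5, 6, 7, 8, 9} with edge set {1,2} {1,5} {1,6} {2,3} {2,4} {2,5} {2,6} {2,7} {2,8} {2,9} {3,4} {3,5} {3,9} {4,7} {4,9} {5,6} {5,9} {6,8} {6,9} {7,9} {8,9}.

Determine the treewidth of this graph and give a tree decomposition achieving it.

Each bag holds 4 vertices, so the decomposition has width 3, which upper-bounds the treewidth. Conversely, {1, 2, 5, 6} is a clique of size 4, and the vertices of any clique must share a bag in every tree decomposition; so some bag has ≥ 4 vertices and tw(G) ≥ 3. Therefore the treewidth is 3.

Treewidth 3.
One optimal decomposition is:
Bags: B1 = {2, 3, 5, 9}  B2 = {2, 5, 6, 9}  B3 = {1, 2, 5, 6}  B4 = {2, 3, 4, 9}  B5 = {2, 4, 7, 9}  B6 = {2, 6, 8, 9}
Tree: B1–B2, B2–B3, B1–B4, B4–B5, B2–B6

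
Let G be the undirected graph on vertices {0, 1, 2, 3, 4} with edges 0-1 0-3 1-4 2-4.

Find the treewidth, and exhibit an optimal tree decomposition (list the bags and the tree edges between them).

Treewidth 1.
Bags: B1 = {0, 3}  B2 = {0, 1}  B3 = {1, 4}  B4 = {2, 4}
Tree: B1–B2, B2–B3, B3–B4

Each bag holds 2 vertices, so the decomposition has width 1, which upper-bounds the treewidth. Any graph with an edge has treewidth ≥ 1, and G has the edge 3–0. Combining the bounds, tw(G) = 1.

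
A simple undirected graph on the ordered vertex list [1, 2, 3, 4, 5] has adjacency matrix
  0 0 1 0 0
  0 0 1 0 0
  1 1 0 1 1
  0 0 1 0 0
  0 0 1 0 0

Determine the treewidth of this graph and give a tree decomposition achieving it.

Every bag has size at most 2, so the width is 2 − 1 = 1 and tw(G) ≤ 1. Since G has at least one edge (e.g. 1–3), it is not an edgeless graph, so tw(G) ≥ 1. Therefore the treewidth is 1.

Treewidth 1.
Bags: B1 = {1, 3}  B2 = {3, 5}  B3 = {3, 4}  B4 = {2, 3}
Tree: B1–B2, B2–B3, B2–B4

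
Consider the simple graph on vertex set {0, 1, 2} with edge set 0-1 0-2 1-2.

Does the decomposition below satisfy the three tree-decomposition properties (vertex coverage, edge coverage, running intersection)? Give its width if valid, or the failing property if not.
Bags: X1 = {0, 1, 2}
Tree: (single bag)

Yes; width 2.

Every vertex of G appears in some bag (union = {0, 1, 2}); every edge is covered by a bag; and for each vertex v the set of bags containing v is connected in the bag tree. The decomposition is therefore valid. The largest bag has 3 vertices, so the width is 2.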